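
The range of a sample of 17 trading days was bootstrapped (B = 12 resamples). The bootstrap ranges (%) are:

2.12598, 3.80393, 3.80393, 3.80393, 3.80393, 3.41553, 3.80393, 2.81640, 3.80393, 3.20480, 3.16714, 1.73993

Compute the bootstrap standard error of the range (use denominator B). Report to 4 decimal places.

SE* = 0.6832

Bootstrap SE is the standard deviation of the 12 replicate ranges.
Mean of replicates: (2.12598 + 3.80393 + 3.80393 + 3.80393 + 3.80393 + 3.41553 + 3.80393 + 2.81640 + 3.80393 + 3.20480 + 3.16714 + 1.73993) / 12 = 39.293360 / 12 = 3.274447
Sum of squared deviations: (−1.148467)² + (+0.529483)² + (+0.529483)² + (+0.529483)² + (+0.529483)² + (+0.141083)² + (+0.529483)² + (−0.458047)² + (+0.529483)² + (−0.069647)² + (−0.107307)² + (−1.534517)² = 5.601909
Variance = 5.601909 / 12 = 0.466826
SE* = √0.466826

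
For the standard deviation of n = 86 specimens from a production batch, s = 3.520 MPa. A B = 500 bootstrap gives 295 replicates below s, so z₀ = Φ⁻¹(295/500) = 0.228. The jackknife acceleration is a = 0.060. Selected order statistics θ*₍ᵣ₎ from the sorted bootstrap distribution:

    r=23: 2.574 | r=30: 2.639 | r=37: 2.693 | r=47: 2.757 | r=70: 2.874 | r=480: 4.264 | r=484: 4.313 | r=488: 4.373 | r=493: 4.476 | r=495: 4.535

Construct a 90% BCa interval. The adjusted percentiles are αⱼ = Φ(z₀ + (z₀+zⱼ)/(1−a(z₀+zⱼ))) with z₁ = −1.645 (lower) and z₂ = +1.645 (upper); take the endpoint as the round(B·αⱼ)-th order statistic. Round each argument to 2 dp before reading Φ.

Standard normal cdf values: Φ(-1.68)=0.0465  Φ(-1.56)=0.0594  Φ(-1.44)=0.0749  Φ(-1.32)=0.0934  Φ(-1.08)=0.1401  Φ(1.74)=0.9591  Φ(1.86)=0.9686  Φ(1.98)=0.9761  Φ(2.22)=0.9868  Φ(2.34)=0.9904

(2.874, 4.535)

Lower: z₀ + z₁ = 0.228 + (-1.645) = -1.417; 1 − a(z₀+z₁) = 1 − (0.060)(-1.417) = 1.0850; argument = 0.228 + (-1.417)/1.0850 = -1.0780 → -1.08.
α₁ = Φ(-1.08) = 0.1401; rank = round(500 × 0.1401) = 70; θ*₍70₎ = 2.874.
Upper: z₀ + z₂ = 1.873; 1 − a(z₀+z₂) = 0.8876; argument = 2.3381 → 2.34; α₂ = 0.9904; rank = 495; θ*₍495₎ = 4.535.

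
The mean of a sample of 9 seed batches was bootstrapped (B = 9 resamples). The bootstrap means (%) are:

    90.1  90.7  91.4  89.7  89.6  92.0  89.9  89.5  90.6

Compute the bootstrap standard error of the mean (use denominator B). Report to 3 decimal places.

SE* = 0.814

Bootstrap SE is the standard deviation of the 9 replicate means.
Mean of replicates: (90.1 + 90.7 + 91.4 + 89.7 + 89.6 + 92.0 + 89.9 + 89.5 + 90.6) / 9 = 813.5000 / 9 = 90.3889
Sum of squared deviations: (−0.2889)² + (+0.3111)² + (+1.0111)² + (−0.6889)² + (−0.7889)² + (+1.6111)² + (−0.4889)² + (−0.8889)² + (+0.2111)² = 5.9689
Variance = 5.9689 / 9 = 0.6632
SE* = √0.6632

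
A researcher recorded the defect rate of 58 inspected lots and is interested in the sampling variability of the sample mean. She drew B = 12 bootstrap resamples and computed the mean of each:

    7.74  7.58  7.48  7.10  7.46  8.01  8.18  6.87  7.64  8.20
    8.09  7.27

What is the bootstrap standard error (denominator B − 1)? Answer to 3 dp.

SE* = 0.430

Bootstrap SE is the standard deviation of the 12 replicate means.
Mean of replicates: (7.74 + 7.58 + 7.48 + 7.10 + 7.46 + 8.01 + 8.18 + 6.87 + 7.64 + 8.20 + 8.09 + 7.27) / 12 = 91.6200 / 12 = 7.6350
Sum of squared deviations: (+0.1050)² + (−0.0550)² + (−0.1550)² + (−0.5350)² + (−0.1750)² + (+0.3750)² + (+0.5450)² + (−0.7650)² + (+0.0050)² + (+0.5650)² + (+0.4550)² + (−0.3650)² = 2.0373
Variance = 2.0373 / 11 = 0.1852
SE* = √0.1852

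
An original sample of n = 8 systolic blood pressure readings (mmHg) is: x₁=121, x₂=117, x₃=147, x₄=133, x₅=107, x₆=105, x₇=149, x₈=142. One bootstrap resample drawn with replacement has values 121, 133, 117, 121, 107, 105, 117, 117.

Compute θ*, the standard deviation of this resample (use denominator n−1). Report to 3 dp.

Mean = 117.2500; sum of squared deviations = 531.5000
s² = 531.5000 / 7 = 75.9286
s = √75.9286 = 8.714

θ* = 8.714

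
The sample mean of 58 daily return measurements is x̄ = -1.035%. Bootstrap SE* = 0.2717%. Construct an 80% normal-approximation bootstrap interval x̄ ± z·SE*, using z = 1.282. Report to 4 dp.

Margin = 1.282 × 0.2717 = 0.34832
Interval: -1.035 ± 0.34832

(-1.3833, -0.6867)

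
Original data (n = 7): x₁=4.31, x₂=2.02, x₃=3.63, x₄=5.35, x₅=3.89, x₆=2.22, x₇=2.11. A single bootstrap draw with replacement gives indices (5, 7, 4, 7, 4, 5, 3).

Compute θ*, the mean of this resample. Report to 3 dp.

Resample values: 3.89, 2.11, 5.35, 2.11, 5.35, 3.89, 3.63.
Mean = (3.89 + 2.11 + 5.35 + 2.11 + 5.35 + 3.89 + 3.63) / 7 = 26.330 / 7 = 3.761

θ* = 3.761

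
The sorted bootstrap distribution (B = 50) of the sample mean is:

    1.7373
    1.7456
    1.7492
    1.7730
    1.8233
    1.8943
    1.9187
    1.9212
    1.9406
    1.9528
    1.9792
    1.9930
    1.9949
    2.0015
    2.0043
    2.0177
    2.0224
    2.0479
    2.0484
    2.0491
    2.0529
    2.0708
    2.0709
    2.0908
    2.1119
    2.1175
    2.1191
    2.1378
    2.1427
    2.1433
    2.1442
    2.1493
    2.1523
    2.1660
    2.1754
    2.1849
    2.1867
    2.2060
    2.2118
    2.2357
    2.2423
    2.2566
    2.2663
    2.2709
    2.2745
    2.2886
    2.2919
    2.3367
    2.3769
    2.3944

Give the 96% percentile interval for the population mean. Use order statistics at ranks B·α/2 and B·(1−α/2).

(1.7373, 2.3769)

α = 0.04; lower rank = 50 × 0.020 = 1; upper rank = 50 × 0.980 = 49.
The 1st smallest replicate is 1.7373; the 49th is 2.3769.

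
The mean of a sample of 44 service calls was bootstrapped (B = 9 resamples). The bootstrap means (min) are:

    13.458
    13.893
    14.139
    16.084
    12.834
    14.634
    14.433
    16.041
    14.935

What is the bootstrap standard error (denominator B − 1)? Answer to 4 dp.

Bootstrap SE is the standard deviation of the 9 replicate means.
Mean of replicates: (13.458 + 13.893 + 14.139 + 16.084 + 12.834 + 14.634 + 14.433 + 16.041 + 14.935) / 9 = 130.45100 / 9 = 14.49456
Sum of squared deviations: (−1.03656)² + (−0.60156)² + (−0.35556)² + (+1.58944)² + (−1.66056)² + (+0.13944)² + (−0.06156)² + (+1.54644)² + (+0.44044)² = 9.45523
Variance = 9.45523 / 8 = 1.18190
SE* = √1.18190

SE* = 1.0872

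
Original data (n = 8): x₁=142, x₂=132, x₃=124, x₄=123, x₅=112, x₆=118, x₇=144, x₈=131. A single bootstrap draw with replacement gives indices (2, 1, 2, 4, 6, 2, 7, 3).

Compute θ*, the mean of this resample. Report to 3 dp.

θ* = 130.875

Resample values: 132, 142, 132, 123, 118, 132, 144, 124.
Mean = (132 + 142 + 132 + 123 + 118 + 132 + 144 + 124) / 8 = 1047.0 / 8 = 130.875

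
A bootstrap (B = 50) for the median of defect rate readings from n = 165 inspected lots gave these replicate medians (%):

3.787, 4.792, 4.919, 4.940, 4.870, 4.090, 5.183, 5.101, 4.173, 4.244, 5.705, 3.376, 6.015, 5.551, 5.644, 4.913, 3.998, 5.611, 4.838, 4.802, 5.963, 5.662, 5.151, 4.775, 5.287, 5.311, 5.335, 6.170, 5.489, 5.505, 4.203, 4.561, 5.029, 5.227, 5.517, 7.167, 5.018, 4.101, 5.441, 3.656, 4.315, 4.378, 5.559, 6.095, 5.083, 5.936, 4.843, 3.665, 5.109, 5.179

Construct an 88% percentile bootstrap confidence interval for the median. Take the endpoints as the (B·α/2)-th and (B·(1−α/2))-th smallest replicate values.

(3.665, 6.015)

Sorted replicates: 3.376, 3.656, 3.665, 3.787, 3.998, 4.090, 4.101, 4.173, 4.203, 4.244, 4.315, 4.378, 4.561, 4.775, 4.792, 4.802, 4.838, 4.843, 4.870, 4.913, 4.919, 4.940, 5.018, 5.029, 5.083, 5.101, 5.109, 5.151, 5.179, 5.183, 5.227, 5.287, 5.311, 5.335, 5.441, 5.489, 5.505, 5.517, 5.551, 5.559, 5.611, 5.644, 5.662, 5.705, 5.936, 5.963, 6.015, 6.095, 6.170, 7.167
α = 0.12; lower rank = 50 × 0.060 = 3; upper rank = 50 × 0.940 = 47.
The 3rd smallest replicate is 3.665; the 47th is 6.015.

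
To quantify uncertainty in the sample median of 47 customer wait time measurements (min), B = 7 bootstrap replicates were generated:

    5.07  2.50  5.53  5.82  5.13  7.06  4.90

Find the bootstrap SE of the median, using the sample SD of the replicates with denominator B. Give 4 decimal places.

SE* = 1.2724

Bootstrap SE is the standard deviation of the 7 replicate medians.
Mean of replicates: (5.07 + 2.50 + 5.53 + 5.82 + 5.13 + 7.06 + 4.90) / 7 = 36.01000 / 7 = 5.14429
Sum of squared deviations: (−0.07429)² + (−2.64429)² + (+0.38571)² + (+0.67571)² + (−0.01429)² + (+1.91571)² + (−0.24429)² = 11.33297
Variance = 11.33297 / 7 = 1.61900
SE* = √1.61900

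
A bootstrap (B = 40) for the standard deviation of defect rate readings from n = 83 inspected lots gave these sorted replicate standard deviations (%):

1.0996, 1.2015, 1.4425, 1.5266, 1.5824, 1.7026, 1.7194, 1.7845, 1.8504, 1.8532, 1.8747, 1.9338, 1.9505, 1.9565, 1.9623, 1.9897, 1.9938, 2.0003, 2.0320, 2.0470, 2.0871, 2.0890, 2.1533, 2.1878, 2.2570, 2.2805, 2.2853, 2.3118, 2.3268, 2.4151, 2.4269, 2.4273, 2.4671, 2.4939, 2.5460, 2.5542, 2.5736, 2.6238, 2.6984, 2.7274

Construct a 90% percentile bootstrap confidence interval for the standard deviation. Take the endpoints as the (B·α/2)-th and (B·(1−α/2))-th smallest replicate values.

α = 0.10; lower rank = 40 × 0.050 = 2; upper rank = 40 × 0.950 = 38.
The 2nd smallest replicate is 1.2015; the 38th is 2.6238.

(1.2015, 2.6238)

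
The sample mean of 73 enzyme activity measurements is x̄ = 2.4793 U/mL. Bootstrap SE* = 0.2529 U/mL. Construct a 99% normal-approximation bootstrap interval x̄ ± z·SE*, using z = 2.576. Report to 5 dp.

(1.82783, 3.13077)

Margin = 2.576 × 0.2529 = 0.651470
Interval: 2.4793 ± 0.651470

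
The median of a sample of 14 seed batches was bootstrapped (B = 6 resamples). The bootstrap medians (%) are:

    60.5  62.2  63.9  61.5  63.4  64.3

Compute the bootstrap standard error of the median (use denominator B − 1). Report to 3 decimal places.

SE* = 1.483

Bootstrap SE is the standard deviation of the 6 replicate medians.
Mean of replicates: (60.5 + 62.2 + 63.9 + 61.5 + 63.4 + 64.3) / 6 = 375.8000 / 6 = 62.6333
Sum of squared deviations: (−2.1333)² + (−0.4333)² + (+1.2667)² + (−1.1333)² + (+0.7667)² + (+1.6667)² = 10.9933
Variance = 10.9933 / 5 = 2.1987
SE* = √2.1987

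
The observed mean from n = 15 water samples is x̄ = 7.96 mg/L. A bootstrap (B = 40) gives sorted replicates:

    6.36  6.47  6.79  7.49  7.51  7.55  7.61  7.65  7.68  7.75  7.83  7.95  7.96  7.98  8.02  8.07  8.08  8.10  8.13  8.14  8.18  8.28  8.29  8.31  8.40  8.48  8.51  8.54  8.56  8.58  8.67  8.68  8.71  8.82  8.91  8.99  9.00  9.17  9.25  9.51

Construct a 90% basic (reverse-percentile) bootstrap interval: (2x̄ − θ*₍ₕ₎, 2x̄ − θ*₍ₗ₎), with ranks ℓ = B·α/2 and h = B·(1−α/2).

Percentile endpoints at ranks 2 and 38: θ*₍2₎ = 6.47, θ*₍38₎ = 9.17.
Basic interval reflects these around x̄:
  lower = 2 × 7.96 − 9.17 = 6.75
  upper = 2 × 7.96 − 6.47 = 9.45

(6.75, 9.45)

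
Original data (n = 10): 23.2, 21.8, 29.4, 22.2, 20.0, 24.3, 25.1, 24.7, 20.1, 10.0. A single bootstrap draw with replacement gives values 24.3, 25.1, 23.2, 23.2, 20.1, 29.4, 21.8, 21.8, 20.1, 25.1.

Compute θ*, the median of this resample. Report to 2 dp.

θ* = 23.20

Sorted: 20.1, 20.1, 21.8, 21.8, 23.2, 23.2, 24.3, 25.1, 25.1, 29.4
Median = average of the two middle values = 23.20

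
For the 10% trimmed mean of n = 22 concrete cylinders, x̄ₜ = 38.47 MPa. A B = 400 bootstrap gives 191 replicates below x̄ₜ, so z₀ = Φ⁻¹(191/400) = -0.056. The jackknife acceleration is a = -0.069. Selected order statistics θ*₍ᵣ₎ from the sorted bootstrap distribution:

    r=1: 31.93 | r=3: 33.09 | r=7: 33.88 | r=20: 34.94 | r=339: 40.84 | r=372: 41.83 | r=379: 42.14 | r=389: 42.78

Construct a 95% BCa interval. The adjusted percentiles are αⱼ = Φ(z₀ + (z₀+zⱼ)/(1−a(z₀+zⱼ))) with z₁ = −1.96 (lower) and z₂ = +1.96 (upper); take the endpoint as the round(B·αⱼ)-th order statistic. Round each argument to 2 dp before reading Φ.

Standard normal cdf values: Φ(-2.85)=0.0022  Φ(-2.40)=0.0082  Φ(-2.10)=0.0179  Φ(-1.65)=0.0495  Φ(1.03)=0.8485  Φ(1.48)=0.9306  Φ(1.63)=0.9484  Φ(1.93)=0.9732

Lower: z₀ + z₁ = -0.056 + (-1.960) = -2.016; 1 − a(z₀+z₁) = 1 − (-0.069)(-2.016) = 0.8609; argument = -0.056 + (-2.016)/0.8609 = -2.3977 → -2.40.
α₁ = Φ(-2.40) = 0.0082; rank = round(400 × 0.0082) = 3; θ*₍3₎ = 33.09.
Upper: z₀ + z₂ = 1.904; 1 − a(z₀+z₂) = 1.1314; argument = 1.6269 → 1.63; α₂ = 0.9484; rank = 379; θ*₍379₎ = 42.14.

(33.09, 42.14)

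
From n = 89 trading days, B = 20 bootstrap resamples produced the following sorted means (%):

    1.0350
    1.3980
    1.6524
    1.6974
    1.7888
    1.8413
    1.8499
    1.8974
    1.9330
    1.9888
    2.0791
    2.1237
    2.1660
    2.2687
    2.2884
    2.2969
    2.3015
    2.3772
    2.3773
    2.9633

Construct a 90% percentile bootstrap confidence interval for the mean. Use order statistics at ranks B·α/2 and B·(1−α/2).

α = 0.10; lower rank = 20 × 0.050 = 1; upper rank = 20 × 0.950 = 19.
The 1st smallest replicate is 1.0350; the 19th is 2.3773.

(1.0350, 2.3773)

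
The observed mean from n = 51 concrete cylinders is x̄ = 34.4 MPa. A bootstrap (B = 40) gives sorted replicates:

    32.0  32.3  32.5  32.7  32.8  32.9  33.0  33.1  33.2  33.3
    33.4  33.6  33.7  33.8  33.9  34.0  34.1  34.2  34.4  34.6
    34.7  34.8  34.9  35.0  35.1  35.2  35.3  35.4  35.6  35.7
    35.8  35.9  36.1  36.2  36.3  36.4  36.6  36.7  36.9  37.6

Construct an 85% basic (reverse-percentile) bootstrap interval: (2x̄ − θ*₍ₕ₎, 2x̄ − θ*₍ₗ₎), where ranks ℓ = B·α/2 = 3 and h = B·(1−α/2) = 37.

(32.2, 36.3)

Percentile endpoints at ranks 3 and 37: θ*₍3₎ = 32.5, θ*₍37₎ = 36.6.
Basic interval reflects these around x̄:
  lower = 2 × 34.4 − 36.6 = 32.2
  upper = 2 × 34.4 − 32.5 = 36.3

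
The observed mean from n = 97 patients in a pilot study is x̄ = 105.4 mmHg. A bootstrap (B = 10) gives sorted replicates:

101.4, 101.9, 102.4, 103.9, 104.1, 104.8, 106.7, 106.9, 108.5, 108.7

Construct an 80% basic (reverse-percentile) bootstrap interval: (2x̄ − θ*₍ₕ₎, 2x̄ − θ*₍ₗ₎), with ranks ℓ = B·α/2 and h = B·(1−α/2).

Percentile endpoints at ranks 1 and 9: θ*₍1₎ = 101.4, θ*₍9₎ = 108.5.
Basic interval reflects these around x̄:
  lower = 2 × 105.4 − 108.5 = 102.3
  upper = 2 × 105.4 − 101.4 = 109.4

(102.3, 109.4)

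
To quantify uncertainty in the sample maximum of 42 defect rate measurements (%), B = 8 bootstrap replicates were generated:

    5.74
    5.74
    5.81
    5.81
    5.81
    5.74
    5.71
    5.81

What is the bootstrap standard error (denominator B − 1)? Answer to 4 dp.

SE* = 0.0426

Bootstrap SE is the standard deviation of the 8 replicate maximums.
Mean of replicates: (5.74 + 5.74 + 5.81 + 5.81 + 5.81 + 5.74 + 5.71 + 5.81) / 8 = 46.170000 / 8 = 5.771250
Sum of squared deviations: (−0.031250)² + (−0.031250)² + (+0.038750)² + (+0.038750)² + (+0.038750)² + (−0.031250)² + (−0.061250)² + (+0.038750)² = 0.012687
Variance = 0.012687 / 7 = 0.001812
SE* = √0.001812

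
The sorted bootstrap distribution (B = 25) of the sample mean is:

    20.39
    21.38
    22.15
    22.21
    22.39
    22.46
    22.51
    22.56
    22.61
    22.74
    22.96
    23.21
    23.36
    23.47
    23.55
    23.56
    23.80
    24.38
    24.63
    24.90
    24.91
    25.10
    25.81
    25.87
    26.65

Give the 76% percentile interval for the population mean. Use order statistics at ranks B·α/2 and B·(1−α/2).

α = 0.24; lower rank = 25 × 0.120 = 3; upper rank = 25 × 0.880 = 22.
The 3rd smallest replicate is 22.15; the 22nd is 25.10.

(22.15, 25.10)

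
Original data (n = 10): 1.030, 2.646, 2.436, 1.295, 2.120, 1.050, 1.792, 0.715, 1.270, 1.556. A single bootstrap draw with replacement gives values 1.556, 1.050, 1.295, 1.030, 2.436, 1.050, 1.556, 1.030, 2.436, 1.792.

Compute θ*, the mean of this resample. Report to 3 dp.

θ* = 1.523

Mean = (1.556 + 1.050 + 1.295 + 1.030 + 2.436 + 1.050 + 1.556 + 1.030 + 2.436 + 1.792) / 10 = 15.2310 / 10 = 1.523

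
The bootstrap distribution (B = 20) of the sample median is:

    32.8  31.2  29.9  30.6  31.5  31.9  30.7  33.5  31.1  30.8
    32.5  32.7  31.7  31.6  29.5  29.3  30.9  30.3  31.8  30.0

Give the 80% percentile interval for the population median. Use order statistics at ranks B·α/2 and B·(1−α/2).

(29.5, 32.7)

Sorted replicates: 29.3, 29.5, 29.9, 30.0, 30.3, 30.6, 30.7, 30.8, 30.9, 31.1, 31.2, 31.5, 31.6, 31.7, 31.8, 31.9, 32.5, 32.7, 32.8, 33.5
α = 0.20; lower rank = 20 × 0.100 = 2; upper rank = 20 × 0.900 = 18.
The 2nd smallest replicate is 29.5; the 18th is 32.7.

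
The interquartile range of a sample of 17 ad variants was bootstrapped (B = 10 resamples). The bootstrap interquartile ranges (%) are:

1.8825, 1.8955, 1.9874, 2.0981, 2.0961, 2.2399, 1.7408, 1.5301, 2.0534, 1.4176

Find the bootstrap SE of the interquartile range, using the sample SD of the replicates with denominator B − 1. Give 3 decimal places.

SE* = 0.262

Bootstrap SE is the standard deviation of the 10 replicate interquartile ranges.
Mean of replicates: (1.8825 + 1.8955 + 1.9874 + 2.0981 + 2.0961 + 2.2399 + 1.7408 + 1.5301 + 2.0534 + 1.4176) / 10 = 18.94140 / 10 = 1.89414
Sum of squared deviations: (−0.01164)² + (+0.00136)² + (+0.09326)² + (+0.20396)² + (+0.20196)² + (+0.34576)² + (−0.15334)² + (−0.36404)² + (+0.15926)² + (−0.47654)² = 0.61926
Variance = 0.61926 / 9 = 0.06881
SE* = √0.06881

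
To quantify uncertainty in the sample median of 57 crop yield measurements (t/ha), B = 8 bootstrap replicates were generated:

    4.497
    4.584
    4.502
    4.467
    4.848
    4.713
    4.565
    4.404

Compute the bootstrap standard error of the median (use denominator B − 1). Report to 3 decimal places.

Bootstrap SE is the standard deviation of the 8 replicate medians.
Mean of replicates: (4.497 + 4.584 + 4.502 + 4.467 + 4.848 + 4.713 + 4.565 + 4.404) / 8 = 36.58000 / 8 = 4.57250
Sum of squared deviations: (−0.07550)² + (+0.01150)² + (−0.07050)² + (−0.10550)² + (+0.27550)² + (+0.14050)² + (−0.00750)² + (−0.16850)² = 0.14602
Variance = 0.14602 / 7 = 0.02086
SE* = √0.02086

SE* = 0.144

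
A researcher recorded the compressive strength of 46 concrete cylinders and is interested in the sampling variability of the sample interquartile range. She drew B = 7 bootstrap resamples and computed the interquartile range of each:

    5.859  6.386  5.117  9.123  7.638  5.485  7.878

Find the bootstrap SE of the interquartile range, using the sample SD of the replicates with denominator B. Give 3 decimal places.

SE* = 1.356

Bootstrap SE is the standard deviation of the 7 replicate interquartile ranges.
Mean of replicates: (5.859 + 6.386 + 5.117 + 9.123 + 7.638 + 5.485 + 7.878) / 7 = 47.4860 / 7 = 6.7837
Sum of squared deviations: (−0.9247)² + (−0.3977)² + (−1.6667)² + (+2.3393)² + (+0.8543)² + (−1.2987)² + (+1.0943)² = 12.8774
Variance = 12.8774 / 7 = 1.8396
SE* = √1.8396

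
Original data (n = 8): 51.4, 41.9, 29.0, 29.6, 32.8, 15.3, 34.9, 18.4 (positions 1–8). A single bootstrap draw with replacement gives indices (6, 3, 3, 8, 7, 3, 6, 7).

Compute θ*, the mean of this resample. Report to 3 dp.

θ* = 25.725

Resample values: 15.3, 29.0, 29.0, 18.4, 34.9, 29.0, 15.3, 34.9.
Mean = (15.3 + 29.0 + 29.0 + 18.4 + 34.9 + 29.0 + 15.3 + 34.9) / 8 = 205.80 / 8 = 25.725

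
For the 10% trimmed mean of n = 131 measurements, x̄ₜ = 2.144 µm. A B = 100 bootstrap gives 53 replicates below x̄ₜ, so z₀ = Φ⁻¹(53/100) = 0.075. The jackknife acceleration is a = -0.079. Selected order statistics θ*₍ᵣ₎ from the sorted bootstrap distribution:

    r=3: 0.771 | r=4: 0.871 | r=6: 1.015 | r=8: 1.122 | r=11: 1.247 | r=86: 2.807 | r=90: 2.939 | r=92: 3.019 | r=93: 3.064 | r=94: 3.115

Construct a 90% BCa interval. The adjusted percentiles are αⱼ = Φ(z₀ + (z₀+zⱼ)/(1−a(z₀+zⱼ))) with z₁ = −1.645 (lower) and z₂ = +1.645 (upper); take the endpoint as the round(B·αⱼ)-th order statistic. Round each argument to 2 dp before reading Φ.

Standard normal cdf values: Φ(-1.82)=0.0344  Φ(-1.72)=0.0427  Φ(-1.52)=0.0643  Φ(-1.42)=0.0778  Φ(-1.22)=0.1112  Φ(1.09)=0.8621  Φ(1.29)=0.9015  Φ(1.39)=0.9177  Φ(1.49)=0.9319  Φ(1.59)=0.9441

(0.871, 3.115)

Lower: z₀ + z₁ = 0.075 + (-1.645) = -1.570; 1 − a(z₀+z₁) = 1 − (-0.079)(-1.570) = 0.8760; argument = 0.075 + (-1.570)/0.8760 = -1.7173 → -1.72.
α₁ = Φ(-1.72) = 0.0427; rank = round(100 × 0.0427) = 4; θ*₍4₎ = 0.871.
Upper: z₀ + z₂ = 1.720; 1 − a(z₀+z₂) = 1.1359; argument = 1.5892 → 1.59; α₂ = 0.9441; rank = 94; θ*₍94₎ = 3.115.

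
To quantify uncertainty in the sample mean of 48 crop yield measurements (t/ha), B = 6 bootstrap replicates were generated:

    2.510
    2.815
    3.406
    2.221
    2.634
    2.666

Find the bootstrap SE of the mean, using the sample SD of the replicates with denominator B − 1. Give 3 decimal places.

Bootstrap SE is the standard deviation of the 6 replicate means.
Mean of replicates: (2.510 + 2.815 + 3.406 + 2.221 + 2.634 + 2.666) / 6 = 16.2520 / 6 = 2.7087
Sum of squared deviations: (−0.1987)² + (+0.1063)² + (+0.6973)² + (−0.4877)² + (−0.0747)² + (−0.0427)² = 0.7823
Variance = 0.7823 / 5 = 0.1565
SE* = √0.1565

SE* = 0.396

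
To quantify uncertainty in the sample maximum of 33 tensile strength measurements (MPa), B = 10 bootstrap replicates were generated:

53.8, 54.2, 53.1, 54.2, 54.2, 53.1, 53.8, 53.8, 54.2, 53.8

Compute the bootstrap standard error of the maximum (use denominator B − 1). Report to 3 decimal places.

SE* = 0.424

Bootstrap SE is the standard deviation of the 10 replicate maximums.
Mean of replicates: (53.8 + 54.2 + 53.1 + 54.2 + 54.2 + 53.1 + 53.8 + 53.8 + 54.2 + 53.8) / 10 = 538.2000 / 10 = 53.8200
Sum of squared deviations: (−0.0200)² + (+0.3800)² + (−0.7200)² + (+0.3800)² + (+0.3800)² + (−0.7200)² + (−0.0200)² + (−0.0200)² + (+0.3800)² + (−0.0200)² = 1.6160
Variance = 1.6160 / 9 = 0.1796
SE* = √0.1796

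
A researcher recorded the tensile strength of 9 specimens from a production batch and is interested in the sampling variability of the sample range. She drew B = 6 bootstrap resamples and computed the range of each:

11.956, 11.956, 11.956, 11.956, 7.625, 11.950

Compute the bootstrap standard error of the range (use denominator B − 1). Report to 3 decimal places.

SE* = 1.768

Bootstrap SE is the standard deviation of the 6 replicate ranges.
Mean of replicates: (11.956 + 11.956 + 11.956 + 11.956 + 7.625 + 11.950) / 6 = 67.3990 / 6 = 11.2332
Sum of squared deviations: (+0.7228)² + (+0.7228)² + (+0.7228)² + (+0.7228)² + (−3.6082)² + (+0.7168)² = 15.6227
Variance = 15.6227 / 5 = 3.1245
SE* = √3.1245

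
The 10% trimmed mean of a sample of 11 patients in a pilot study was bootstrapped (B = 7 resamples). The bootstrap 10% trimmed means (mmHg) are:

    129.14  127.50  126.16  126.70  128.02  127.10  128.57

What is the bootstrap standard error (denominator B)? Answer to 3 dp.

SE* = 0.973

Bootstrap SE is the standard deviation of the 7 replicate 10% trimmed means.
Mean of replicates: (129.14 + 127.50 + 126.16 + 126.70 + 128.02 + 127.10 + 128.57) / 7 = 893.1900 / 7 = 127.5986
Sum of squared deviations: (+1.5414)² + (−0.0986)² + (−1.4386)² + (−0.8986)² + (+0.4214)² + (−0.4986)² + (+0.9714)² = 6.6325
Variance = 6.6325 / 7 = 0.9475
SE* = √0.9475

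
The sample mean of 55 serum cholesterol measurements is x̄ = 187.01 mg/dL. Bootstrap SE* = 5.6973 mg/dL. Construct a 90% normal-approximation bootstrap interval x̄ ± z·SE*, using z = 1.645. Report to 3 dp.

Margin = 1.645 × 5.6973 = 9.3721
Interval: 187.01 ± 9.3721

(177.638, 196.382)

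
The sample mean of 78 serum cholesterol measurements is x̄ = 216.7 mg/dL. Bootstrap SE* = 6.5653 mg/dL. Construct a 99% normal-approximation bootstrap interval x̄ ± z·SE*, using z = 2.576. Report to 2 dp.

Margin = 2.576 × 6.5653 = 16.912
Interval: 216.7 ± 16.912

(199.79, 233.61)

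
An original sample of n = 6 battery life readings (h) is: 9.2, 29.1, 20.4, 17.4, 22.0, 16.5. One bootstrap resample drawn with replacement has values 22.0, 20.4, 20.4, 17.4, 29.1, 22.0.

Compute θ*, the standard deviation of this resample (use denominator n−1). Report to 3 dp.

Mean = 21.8833; sum of squared deviations = 76.6083
s² = 76.6083 / 5 = 15.3217
s = √15.3217 = 3.914

θ* = 3.914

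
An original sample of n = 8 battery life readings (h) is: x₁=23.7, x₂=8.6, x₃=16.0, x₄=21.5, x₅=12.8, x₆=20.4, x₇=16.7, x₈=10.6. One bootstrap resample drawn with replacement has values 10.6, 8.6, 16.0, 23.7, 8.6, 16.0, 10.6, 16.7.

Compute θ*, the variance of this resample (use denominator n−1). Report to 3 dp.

θ* = 27.234

Mean = 13.8500; sum of squared deviations = 190.6400
s² = 190.6400 / 7 = 27.2343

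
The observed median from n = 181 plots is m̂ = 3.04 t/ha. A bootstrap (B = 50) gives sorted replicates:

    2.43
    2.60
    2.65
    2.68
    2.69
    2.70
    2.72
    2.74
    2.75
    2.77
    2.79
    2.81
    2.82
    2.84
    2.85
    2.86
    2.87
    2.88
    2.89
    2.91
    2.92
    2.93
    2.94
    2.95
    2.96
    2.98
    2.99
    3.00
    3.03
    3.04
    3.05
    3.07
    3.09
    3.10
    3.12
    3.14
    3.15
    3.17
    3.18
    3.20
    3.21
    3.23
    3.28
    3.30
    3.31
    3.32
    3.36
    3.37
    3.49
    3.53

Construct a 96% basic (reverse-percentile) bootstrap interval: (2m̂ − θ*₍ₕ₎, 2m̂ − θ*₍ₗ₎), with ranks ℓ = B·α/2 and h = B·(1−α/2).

(2.59, 3.65)

Percentile endpoints at ranks 1 and 49: θ*₍1₎ = 2.43, θ*₍49₎ = 3.49.
Basic interval reflects these around m̂:
  lower = 2 × 3.04 − 3.49 = 2.59
  upper = 2 × 3.04 − 2.43 = 3.65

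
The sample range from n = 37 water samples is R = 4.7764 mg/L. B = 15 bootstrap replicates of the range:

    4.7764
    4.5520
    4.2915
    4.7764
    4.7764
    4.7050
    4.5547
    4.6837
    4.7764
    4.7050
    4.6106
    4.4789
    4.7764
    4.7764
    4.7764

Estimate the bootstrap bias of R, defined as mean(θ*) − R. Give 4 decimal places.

mean(θ*) = (4.7764 + 4.5520 + 4.2915 + 4.7764 + 4.7764 + 4.7050 + 4.5547 + 4.6837 + 4.7764 + 4.7050 + 4.6106 + 4.4789 + 4.7764 + 4.7764 + 4.7764) / 15 = 4.667747
bias = 4.667747 − 4.7764

bias = −0.1087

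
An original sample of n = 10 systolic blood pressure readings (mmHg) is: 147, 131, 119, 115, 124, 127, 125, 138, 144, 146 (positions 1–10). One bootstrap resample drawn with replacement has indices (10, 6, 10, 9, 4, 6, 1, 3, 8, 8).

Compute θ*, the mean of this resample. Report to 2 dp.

Resample values: 146, 127, 146, 144, 115, 127, 147, 119, 138, 138.
Mean = (146 + 127 + 146 + 144 + 115 + 127 + 147 + 119 + 138 + 138) / 10 = 1347.0 / 10 = 134.70

θ* = 134.70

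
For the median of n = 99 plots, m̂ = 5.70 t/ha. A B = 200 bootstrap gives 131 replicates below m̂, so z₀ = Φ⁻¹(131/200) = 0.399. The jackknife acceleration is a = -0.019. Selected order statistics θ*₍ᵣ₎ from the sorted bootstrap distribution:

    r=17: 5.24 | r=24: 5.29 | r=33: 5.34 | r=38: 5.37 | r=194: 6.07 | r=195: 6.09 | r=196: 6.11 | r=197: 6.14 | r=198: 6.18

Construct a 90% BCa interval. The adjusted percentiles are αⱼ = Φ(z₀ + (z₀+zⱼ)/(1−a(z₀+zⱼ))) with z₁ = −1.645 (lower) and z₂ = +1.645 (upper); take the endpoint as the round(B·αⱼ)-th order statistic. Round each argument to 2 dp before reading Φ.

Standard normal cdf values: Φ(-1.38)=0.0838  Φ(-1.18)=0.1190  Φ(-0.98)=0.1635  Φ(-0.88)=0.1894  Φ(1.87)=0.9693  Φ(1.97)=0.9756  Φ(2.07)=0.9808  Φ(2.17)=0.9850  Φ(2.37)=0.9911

(5.37, 6.18)

Lower: z₀ + z₁ = 0.399 + (-1.645) = -1.246; 1 − a(z₀+z₁) = 1 − (-0.019)(-1.246) = 0.9763; argument = 0.399 + (-1.246)/0.9763 = -0.8772 → -0.88.
α₁ = Φ(-0.88) = 0.1894; rank = round(200 × 0.1894) = 38; θ*₍38₎ = 5.37.
Upper: z₀ + z₂ = 2.044; 1 − a(z₀+z₂) = 1.0388; argument = 2.3666 → 2.37; α₂ = 0.9911; rank = 198; θ*₍198₎ = 6.18.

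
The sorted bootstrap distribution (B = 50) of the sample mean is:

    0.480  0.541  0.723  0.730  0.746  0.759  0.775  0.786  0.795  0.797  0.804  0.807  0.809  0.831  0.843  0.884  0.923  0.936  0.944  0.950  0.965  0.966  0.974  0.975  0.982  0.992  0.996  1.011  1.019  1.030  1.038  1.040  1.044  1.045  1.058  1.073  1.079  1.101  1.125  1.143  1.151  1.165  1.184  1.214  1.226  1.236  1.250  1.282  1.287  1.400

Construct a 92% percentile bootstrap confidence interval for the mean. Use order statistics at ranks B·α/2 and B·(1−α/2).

(0.541, 1.282)

α = 0.08; lower rank = 50 × 0.040 = 2; upper rank = 50 × 0.960 = 48.
The 2nd smallest replicate is 0.541; the 48th is 1.282.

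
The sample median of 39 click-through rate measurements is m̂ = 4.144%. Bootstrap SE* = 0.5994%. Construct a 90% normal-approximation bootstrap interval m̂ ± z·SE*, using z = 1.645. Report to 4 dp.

(3.1580, 5.1300)

Margin = 1.645 × 0.5994 = 0.98601
Interval: 4.144 ± 0.98601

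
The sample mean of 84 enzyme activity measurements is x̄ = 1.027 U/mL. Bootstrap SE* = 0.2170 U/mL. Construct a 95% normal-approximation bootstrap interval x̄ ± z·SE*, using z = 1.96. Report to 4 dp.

(0.6017, 1.4523)

Margin = 1.96 × 0.2170 = 0.42532
Interval: 1.027 ± 0.42532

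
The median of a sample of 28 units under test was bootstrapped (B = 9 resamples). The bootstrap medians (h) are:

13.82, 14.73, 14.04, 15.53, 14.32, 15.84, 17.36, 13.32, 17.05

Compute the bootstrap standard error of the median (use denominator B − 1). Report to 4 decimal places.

SE* = 1.4282

Bootstrap SE is the standard deviation of the 9 replicate medians.
Mean of replicates: (13.82 + 14.73 + 14.04 + 15.53 + 14.32 + 15.84 + 17.36 + 13.32 + 17.05) / 9 = 136.01000 / 9 = 15.11222
Sum of squared deviations: (−1.29222)² + (−0.38222)² + (−1.07222)² + (+0.41778)² + (−0.79222)² + (+0.72778)² + (+2.24778)² + (−1.79222)² + (+1.93778)² = 16.31696
Variance = 16.31696 / 8 = 2.03962
SE* = √2.03962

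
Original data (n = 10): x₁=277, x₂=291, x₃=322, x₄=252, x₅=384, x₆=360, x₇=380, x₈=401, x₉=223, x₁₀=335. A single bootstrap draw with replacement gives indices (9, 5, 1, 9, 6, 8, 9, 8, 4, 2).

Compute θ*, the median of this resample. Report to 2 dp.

θ* = 284.00

Resample values: 223, 384, 277, 223, 360, 401, 223, 401, 252, 291.
Sorted: 223, 223, 223, 252, 277, 291, 360, 384, 401, 401
Median = average of the two middle values = 284.00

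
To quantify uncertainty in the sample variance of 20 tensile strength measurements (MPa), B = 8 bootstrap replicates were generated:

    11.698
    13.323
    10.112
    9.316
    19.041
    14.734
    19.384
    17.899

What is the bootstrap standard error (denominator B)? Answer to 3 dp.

Bootstrap SE is the standard deviation of the 8 replicate variances.
Mean of replicates: (11.698 + 13.323 + 10.112 + 9.316 + 19.041 + 14.734 + 19.384 + 17.899) / 8 = 115.5070 / 8 = 14.4384
Sum of squared deviations: (−2.7404)² + (−1.1154)² + (−4.3264)² + (−5.1224)² + (+4.6026)² + (+0.2956)² + (+4.9456)² + (+3.4606)² = 111.4166
Variance = 111.4166 / 8 = 13.9271
SE* = √13.9271

SE* = 3.732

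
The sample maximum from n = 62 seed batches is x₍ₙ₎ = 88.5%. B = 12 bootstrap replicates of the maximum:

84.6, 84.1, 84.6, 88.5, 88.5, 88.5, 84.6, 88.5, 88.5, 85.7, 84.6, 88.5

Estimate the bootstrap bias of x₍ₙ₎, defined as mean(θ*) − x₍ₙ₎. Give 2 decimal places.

mean(θ*) = (84.6 + 84.1 + 84.6 + 88.5 + 88.5 + 88.5 + 84.6 + 88.5 + 88.5 + 85.7 + 84.6 + 88.5) / 12 = 86.600
bias = 86.600 − 88.5

bias = −1.90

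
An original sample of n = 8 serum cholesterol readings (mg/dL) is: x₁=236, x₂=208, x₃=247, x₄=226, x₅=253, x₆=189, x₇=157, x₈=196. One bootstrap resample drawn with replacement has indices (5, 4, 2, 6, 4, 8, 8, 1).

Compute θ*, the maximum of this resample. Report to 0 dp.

Resample values: 253, 226, 208, 189, 226, 196, 196, 236.
Maximum = 253

θ* = 253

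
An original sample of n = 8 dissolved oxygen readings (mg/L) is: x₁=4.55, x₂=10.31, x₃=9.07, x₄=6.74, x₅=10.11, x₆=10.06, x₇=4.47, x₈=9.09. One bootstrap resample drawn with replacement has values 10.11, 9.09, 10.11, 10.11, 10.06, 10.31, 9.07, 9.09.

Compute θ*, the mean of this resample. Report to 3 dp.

Mean = (10.11 + 9.09 + 10.11 + 10.11 + 10.06 + 10.31 + 9.07 + 9.09) / 8 = 77.950 / 8 = 9.744

θ* = 9.744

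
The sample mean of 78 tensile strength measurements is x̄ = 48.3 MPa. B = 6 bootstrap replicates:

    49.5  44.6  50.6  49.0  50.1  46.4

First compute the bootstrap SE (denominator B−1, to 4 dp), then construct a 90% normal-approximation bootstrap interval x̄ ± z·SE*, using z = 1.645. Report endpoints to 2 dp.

(44.43, 52.17)

Mean of replicates = 48.3667; sum of squared deviations = 27.7333; SE* = √(27.7333/5) = 2.3551
Margin = 1.645 × 2.3551 = 3.874
Interval: 48.3 ± 3.874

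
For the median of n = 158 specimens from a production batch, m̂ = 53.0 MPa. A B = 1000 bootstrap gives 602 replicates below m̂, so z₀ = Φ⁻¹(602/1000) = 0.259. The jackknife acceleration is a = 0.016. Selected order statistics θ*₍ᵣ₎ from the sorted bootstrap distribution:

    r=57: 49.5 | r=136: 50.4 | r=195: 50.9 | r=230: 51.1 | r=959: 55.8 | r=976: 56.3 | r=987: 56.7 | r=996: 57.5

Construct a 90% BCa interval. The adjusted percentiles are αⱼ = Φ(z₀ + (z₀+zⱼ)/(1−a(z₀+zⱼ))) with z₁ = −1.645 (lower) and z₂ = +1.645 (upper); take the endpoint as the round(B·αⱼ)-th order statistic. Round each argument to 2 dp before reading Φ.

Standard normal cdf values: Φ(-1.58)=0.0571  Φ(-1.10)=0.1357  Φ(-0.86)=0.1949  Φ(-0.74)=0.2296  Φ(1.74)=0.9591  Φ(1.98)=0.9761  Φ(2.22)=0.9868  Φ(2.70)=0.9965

(50.4, 56.7)

Lower: z₀ + z₁ = 0.259 + (-1.645) = -1.386; 1 − a(z₀+z₁) = 1 − (0.016)(-1.386) = 1.0222; argument = 0.259 + (-1.386)/1.0222 = -1.0969 → -1.10.
α₁ = Φ(-1.10) = 0.1357; rank = round(1000 × 0.1357) = 136; θ*₍136₎ = 50.4.
Upper: z₀ + z₂ = 1.904; 1 − a(z₀+z₂) = 0.9695; argument = 2.2228 → 2.22; α₂ = 0.9868; rank = 987; θ*₍987₎ = 56.7.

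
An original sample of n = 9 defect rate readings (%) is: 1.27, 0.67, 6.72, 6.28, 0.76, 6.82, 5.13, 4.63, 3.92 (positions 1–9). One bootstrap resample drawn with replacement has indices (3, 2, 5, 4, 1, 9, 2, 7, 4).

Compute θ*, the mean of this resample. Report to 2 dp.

θ* = 3.52

Resample values: 6.72, 0.67, 0.76, 6.28, 1.27, 3.92, 0.67, 5.13, 6.28.
Mean = (6.72 + 0.67 + 0.76 + 6.28 + 1.27 + 3.92 + 0.67 + 5.13 + 6.28) / 9 = 31.700 / 9 = 3.52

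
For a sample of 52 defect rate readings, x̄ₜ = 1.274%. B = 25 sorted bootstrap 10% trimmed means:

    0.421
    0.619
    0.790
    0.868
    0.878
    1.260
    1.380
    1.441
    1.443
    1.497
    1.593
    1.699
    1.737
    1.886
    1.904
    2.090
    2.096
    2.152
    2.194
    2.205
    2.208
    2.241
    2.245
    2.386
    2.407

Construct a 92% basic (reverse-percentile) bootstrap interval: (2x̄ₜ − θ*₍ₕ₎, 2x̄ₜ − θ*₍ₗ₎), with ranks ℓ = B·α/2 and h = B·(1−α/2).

Percentile endpoints at ranks 1 and 24: θ*₍1₎ = 0.421, θ*₍24₎ = 2.386.
Basic interval reflects these around x̄ₜ:
  lower = 2 × 1.274 − 2.386 = 0.162
  upper = 2 × 1.274 − 0.421 = 2.127

(0.162, 2.127)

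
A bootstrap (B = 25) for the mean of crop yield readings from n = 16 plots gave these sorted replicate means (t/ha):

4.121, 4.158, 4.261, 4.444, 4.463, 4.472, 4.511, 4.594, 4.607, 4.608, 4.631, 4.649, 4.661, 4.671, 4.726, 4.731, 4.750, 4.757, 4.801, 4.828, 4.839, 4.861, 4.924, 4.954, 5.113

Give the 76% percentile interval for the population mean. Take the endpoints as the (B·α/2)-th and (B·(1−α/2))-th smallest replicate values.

(4.261, 4.861)

α = 0.24; lower rank = 25 × 0.120 = 3; upper rank = 25 × 0.880 = 22.
The 3rd smallest replicate is 4.261; the 22nd is 4.861.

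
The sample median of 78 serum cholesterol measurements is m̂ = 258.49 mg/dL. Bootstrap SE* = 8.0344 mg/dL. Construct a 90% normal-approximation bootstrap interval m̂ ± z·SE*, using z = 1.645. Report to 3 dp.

Margin = 1.645 × 8.0344 = 13.2166
Interval: 258.49 ± 13.2166

(245.273, 271.707)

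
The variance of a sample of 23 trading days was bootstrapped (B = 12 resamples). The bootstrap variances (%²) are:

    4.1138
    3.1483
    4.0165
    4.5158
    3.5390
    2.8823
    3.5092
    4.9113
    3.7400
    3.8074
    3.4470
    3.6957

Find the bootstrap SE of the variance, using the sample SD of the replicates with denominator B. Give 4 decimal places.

Bootstrap SE is the standard deviation of the 12 replicate variances.
Mean of replicates: (4.1138 + 3.1483 + 4.0165 + 4.5158 + 3.5390 + 2.8823 + 3.5092 + 4.9113 + 3.7400 + 3.8074 + 3.4470 + 3.6957) / 12 = 45.32630 / 12 = 3.77719
Sum of squared deviations: (+0.33661)² + (−0.62889)² + (+0.23931)² + (+0.73861)² + (−0.23819)² + (−0.89489)² + (−0.26799)² + (+1.13411)² + (−0.03719)² + (+0.03021)² + (−0.33019)² + (−0.08149)² = 3.44517
Variance = 3.44517 / 12 = 0.28710
SE* = √0.28710

SE* = 0.5358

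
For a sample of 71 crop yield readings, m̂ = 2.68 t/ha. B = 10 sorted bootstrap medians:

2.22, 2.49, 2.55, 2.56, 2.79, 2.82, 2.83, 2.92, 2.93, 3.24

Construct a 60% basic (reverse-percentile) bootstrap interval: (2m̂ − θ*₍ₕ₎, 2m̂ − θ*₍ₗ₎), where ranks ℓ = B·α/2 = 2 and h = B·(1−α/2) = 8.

(2.44, 2.87)

Percentile endpoints at ranks 2 and 8: θ*₍2₎ = 2.49, θ*₍8₎ = 2.92.
Basic interval reflects these around m̂:
  lower = 2 × 2.68 − 2.92 = 2.44
  upper = 2 × 2.68 − 2.49 = 2.87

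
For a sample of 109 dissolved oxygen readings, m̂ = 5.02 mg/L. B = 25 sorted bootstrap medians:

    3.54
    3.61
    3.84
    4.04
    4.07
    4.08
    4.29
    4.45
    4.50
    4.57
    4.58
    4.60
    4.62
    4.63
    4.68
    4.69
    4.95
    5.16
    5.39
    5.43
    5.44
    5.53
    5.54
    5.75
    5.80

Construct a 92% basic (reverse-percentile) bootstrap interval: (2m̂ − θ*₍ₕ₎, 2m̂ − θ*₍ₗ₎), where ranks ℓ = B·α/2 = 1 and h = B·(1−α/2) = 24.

Percentile endpoints at ranks 1 and 24: θ*₍1₎ = 3.54, θ*₍24₎ = 5.75.
Basic interval reflects these around m̂:
  lower = 2 × 5.02 − 5.75 = 4.29
  upper = 2 × 5.02 − 3.54 = 6.50

(4.29, 6.50)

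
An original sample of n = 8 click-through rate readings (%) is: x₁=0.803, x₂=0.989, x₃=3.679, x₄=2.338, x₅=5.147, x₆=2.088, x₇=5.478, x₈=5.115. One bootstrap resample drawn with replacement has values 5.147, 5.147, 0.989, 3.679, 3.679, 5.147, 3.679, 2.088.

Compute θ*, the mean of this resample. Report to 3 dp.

θ* = 3.694

Mean = (5.147 + 5.147 + 0.989 + 3.679 + 3.679 + 5.147 + 3.679 + 2.088) / 8 = 29.5550 / 8 = 3.694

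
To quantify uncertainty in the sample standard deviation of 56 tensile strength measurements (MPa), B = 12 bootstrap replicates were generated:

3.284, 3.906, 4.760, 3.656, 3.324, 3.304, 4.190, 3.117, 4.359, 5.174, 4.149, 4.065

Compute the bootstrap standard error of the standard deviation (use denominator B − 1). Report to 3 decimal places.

Bootstrap SE is the standard deviation of the 12 replicate standard deviations.
Mean of replicates: (3.284 + 3.906 + 4.760 + 3.656 + 3.324 + 3.304 + 4.190 + 3.117 + 4.359 + 5.174 + 4.149 + 4.065) / 12 = 47.2880 / 12 = 3.9407
Sum of squared deviations: (−0.6567)² + (−0.0347)² + (+0.8193)² + (−0.2847)² + (−0.6167)² + (−0.6367)² + (+0.2493)² + (−0.8237)² + (+0.4183)² + (+1.2333)² + (+0.2083)² + (+0.1243)² = 4.4659
Variance = 4.4659 / 11 = 0.4060
SE* = √0.4060

SE* = 0.637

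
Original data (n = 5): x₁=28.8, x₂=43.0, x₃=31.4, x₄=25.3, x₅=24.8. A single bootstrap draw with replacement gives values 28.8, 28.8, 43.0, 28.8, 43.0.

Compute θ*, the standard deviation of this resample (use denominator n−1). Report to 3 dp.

θ* = 7.778

Mean = 34.4800; sum of squared deviations = 241.9680
s² = 241.9680 / 4 = 60.4920
s = √60.4920 = 7.778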